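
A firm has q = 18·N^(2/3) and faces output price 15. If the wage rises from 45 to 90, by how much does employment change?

From P·MP_N = w with MP_N = 12·N^(-1/3), the labor demand is N(w) = (180/w)^(3).
At w = 45: N = 64. At w = 90: N = 8.
ΔN = 8 − 64 = -56.

ΔN = -56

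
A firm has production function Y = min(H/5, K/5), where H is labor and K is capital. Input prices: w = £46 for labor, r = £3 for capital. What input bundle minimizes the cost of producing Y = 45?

H* = 225, K* = 225

With a fixed-proportions technology, the cost-minimizing bundle uses no slack in either input: H/5 = K/5 = Y.
So H = 5·45 = 225 and K = 5·45 = 225.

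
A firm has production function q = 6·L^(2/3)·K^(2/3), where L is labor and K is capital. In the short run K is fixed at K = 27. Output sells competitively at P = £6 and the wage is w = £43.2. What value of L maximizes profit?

With K = 27, MP_L = (2/3)·6·L^(-1/3)·27^(2/3) = 36·L^(-1/3).
Profit maximization for a price taker requires P·MP_L = w: 6·36·L^(-1/3) = 43.2.
So L^(-1/3) = 0.2, which gives L = 125.

L* = 125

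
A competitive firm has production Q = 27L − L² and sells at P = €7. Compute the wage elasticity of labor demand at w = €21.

From P·MP_L = w with MP_L = 27 − 2L, labor demand is L(w) = (27 − w/7)/2.
dL/dw = −1/(14) = -1/14.
At w = 21, L = 12, so ε = (dL/dw)·(w/L) = (-1/14)·(21/12) = -0.125.

ε = -0.125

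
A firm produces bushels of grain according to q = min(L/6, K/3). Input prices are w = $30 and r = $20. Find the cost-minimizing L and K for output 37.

With a fixed-proportions technology, the cost-minimizing bundle uses no slack in either input: L/6 = K/3 = q.
So L = 6·37 = 222 and K = 3·37 = 111.

L* = 222, K* = 111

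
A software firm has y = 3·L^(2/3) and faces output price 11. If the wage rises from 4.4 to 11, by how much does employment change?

ΔL = -117

From P·MP_L = w with MP_L = 2·L^(-1/3), the labor demand is L(w) = (22/w)^(3).
At w = 4.4: L = 125. At w = 11: L = 8.
ΔL = 8 − 125 = -117.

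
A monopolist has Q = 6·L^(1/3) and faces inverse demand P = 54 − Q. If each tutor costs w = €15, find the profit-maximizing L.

Marginal revenue from the inverse demand is MR = 54 − 2Q.
The marginal product is MP_L = 2·L^(-2/3).
A monopolist hires until marginal revenue product equals the wage: MR·MP_L = w.
At L, Q = 6·L^(1/3). Substituting and solving: (54 − 12·L^(1/3))·2·L^(-2/3) = 15 gives L = 8.

L* = 8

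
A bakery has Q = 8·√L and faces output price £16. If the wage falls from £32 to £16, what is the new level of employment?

L* = 16

From P·MP_L = w with MP_L = 4·L^(-1/2), the labor demand is L(w) = (64/w)^(2).
At w = 32: L = 4. At w = 16: L = 16.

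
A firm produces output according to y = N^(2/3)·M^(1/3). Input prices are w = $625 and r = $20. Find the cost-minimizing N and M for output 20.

Cost minimization requires the marginal rate of technical substitution to equal the input-price ratio: MP_N/MP_M = w/r.
Here MP_N/MP_M = (2/3)·(M/N)/(1/3) = 2·(M/N). Setting this equal to 625/20 = 31.25 gives M = 15.625N.
Substituting into y = 20: N^(2/3)·(15.625N)^(1/3) = 20.
Solving, N = 8 and M = 125.

N* = 8, M* = 125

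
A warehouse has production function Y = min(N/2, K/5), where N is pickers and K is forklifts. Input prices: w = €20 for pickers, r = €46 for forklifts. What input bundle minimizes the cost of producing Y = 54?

With a fixed-proportions technology, the cost-minimizing bundle uses no slack in either input: N/2 = K/5 = Y.
So N = 2·54 = 108 and K = 5·54 = 270.

N* = 108, K* = 270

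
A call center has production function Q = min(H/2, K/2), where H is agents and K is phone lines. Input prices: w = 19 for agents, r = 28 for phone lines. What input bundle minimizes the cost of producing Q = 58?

H* = 116, K* = 116

With a fixed-proportions technology, the cost-minimizing bundle uses no slack in either input: H/2 = K/2 = Q.
So H = 2·58 = 116 and K = 2·58 = 116.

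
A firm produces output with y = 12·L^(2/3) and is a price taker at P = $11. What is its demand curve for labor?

L(w) = 681472/w³

MP_L = (2/3)·12·L^(-1/3) = 8·L^(-1/3).
Setting P·MP_L = w: 88·L^(-1/3) = w.
Solving for L: L^(-1/3) = w/88, so L = (88/w)^(3).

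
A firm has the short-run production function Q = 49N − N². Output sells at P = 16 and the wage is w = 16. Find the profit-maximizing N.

The marginal product of N is MP_N = 49 − 2N.
A price-taking firm hires until the value of the marginal product equals the wage: P·MP_N = w, so 16·(49 − 2N) = 16.
Then 49 − 2N = 1, giving N = 24.

N* = 24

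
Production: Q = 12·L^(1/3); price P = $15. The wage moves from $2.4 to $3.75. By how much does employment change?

From P·MP_L = w with MP_L = 4·L^(-2/3), the labor demand is L(w) = (60/w)^(3/2).
At w = 2.4: L = 125. At w = 3.75: L = 64.
ΔL = 64 − 125 = -61.

ΔL = -61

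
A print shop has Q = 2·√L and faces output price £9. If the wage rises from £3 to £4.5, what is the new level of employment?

L* = 4

From P·MP_L = w with MP_L = L^(-1/2), the labor demand is L(w) = (9/w)^(2).
At w = 3: L = 9. At w = 4.5: L = 4.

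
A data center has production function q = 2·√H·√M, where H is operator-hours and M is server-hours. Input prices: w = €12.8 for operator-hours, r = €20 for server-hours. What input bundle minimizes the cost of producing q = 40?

H* = 25, M* = 16

Cost minimization requires the marginal rate of technical substitution to equal the input-price ratio: MP_H/MP_M = w/r.
Here MP_H/MP_M = (1/2)·(M/H)/(1/2) = (M/H). Setting this equal to 12.8/20 = 0.64 gives M = 0.64H.
Substituting into q = 40: 2·H^(1/2)·(0.64H)^(1/2) = 40.
Solving, H = 25 and M = 16.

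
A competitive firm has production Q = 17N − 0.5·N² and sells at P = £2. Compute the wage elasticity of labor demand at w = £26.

From P·MP_N = w with MP_N = 17 − N, labor demand is N(w) = 17 − w/2.
dN/dw = −1/(2) = -0.5.
At w = 26, N = 4, so ε = (dN/dw)·(w/N) = (-0.5)·(26/4) = -3.25.

ε = -3.25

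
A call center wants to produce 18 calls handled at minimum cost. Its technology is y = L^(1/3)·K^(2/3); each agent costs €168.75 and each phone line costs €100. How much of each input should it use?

L* = 8, K* = 27

Cost minimization requires the marginal rate of technical substitution to equal the input-price ratio: MP_L/MP_K = w/r.
Here MP_L/MP_K = (1/3)·(K/L)/(2/3) = 0.5·(K/L). Setting this equal to 168.75/100 = 1.6875 gives K = 3.375L.
Substituting into y = 18: L^(1/3)·(3.375L)^(2/3) = 18.
Solving, L = 8 and K = 27.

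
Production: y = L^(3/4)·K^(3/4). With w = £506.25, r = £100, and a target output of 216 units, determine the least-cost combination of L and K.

L* = 16, K* = 81

Cost minimization requires the marginal rate of technical substitution to equal the input-price ratio: MP_L/MP_K = w/r.
Here MP_L/MP_K = (3/4)·(K/L)/(3/4) = (K/L). Setting this equal to 506.25/100 = 5.0625 gives K = 5.0625L.
Substituting into y = 216: L^(3/4)·(5.0625L)^(3/4) = 216.
Solving, L = 16 and K = 81.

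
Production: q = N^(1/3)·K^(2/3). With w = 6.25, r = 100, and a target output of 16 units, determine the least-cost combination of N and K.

Cost minimization requires the marginal rate of technical substitution to equal the input-price ratio: MP_N/MP_K = w/r.
Here MP_N/MP_K = (1/3)·(K/N)/(2/3) = 0.5·(K/N). Setting this equal to 6.25/100 = 0.0625 gives K = 0.125N.
Substituting into q = 16: N^(1/3)·(0.125N)^(2/3) = 16.
Solving, N = 64 and K = 8.

N* = 64, K* = 8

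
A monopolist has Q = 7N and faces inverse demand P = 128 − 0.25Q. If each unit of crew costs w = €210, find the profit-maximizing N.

Marginal revenue from the inverse demand is MR = 128 − 0.5Q.
The marginal product is MP_N = 7.
A monopolist hires until marginal revenue product equals the wage: MR·MP_N = w.
(128 − 3.5N)·7 = 210, so N = 28.

N* = 28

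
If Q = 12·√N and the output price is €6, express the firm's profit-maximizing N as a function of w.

N(w) = 1296/w²

MP_N = (1/2)·12·N^(-1/2) = 6·N^(-1/2).
Setting P·MP_N = w: 36·N^(-1/2) = w.
Solving for N: N^(-1/2) = w/36, so N = (36/w)^(2).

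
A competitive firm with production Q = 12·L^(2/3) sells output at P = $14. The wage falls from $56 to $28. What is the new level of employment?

From P·MP_L = w with MP_L = 8·L^(-1/3), the labor demand is L(w) = (112/w)^(3).
At w = 56: L = 8. At w = 28: L = 64.

L* = 64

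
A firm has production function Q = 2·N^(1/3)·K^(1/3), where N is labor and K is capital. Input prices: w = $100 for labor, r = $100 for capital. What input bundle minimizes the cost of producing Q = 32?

Cost minimization requires the marginal rate of technical substitution to equal the input-price ratio: MP_N/MP_K = w/r.
Here MP_N/MP_K = (1/3)·(K/N)/(1/3) = (K/N). Setting this equal to 100/100 = 1 gives K = N.
Substituting into Q = 32: 2·N^(1/3)·(N)^(1/3) = 32.
Solving, N = 64 and K = 64.

N* = 64, K* = 64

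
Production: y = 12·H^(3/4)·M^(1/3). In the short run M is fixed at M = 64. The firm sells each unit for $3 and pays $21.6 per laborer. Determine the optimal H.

H* = 625

With M = 64, MP_H = (3/4)·12·H^(-1/4)·64^(1/3) = 36·H^(-1/4).
Profit maximization for a price taker requires P·MP_H = w: 3·36·H^(-1/4) = 21.6.
So H^(-1/4) = 0.2, which gives H = 625.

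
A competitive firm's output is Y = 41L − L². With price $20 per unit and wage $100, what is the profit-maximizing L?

The marginal product of L is MP_L = 41 − 2L.
A price-taking firm hires until the value of the marginal product equals the wage: P·MP_L = w, so 20·(41 − 2L) = 100.
Then 41 − 2L = 5, giving L = 18.

L* = 18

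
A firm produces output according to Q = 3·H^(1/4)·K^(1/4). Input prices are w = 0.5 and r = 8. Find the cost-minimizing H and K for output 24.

Cost minimization requires the marginal rate of technical substitution to equal the input-price ratio: MP_H/MP_K = w/r.
Here MP_H/MP_K = (1/4)·(K/H)/(1/4) = (K/H). Setting this equal to 0.5/8 = 0.0625 gives K = 0.0625H.
Substituting into Q = 24: 3·H^(1/4)·(0.0625H)^(1/4) = 24.
Solving, H = 256 and K = 16.

H* = 256, K* = 16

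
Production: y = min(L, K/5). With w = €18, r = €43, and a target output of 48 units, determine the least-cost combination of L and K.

With a fixed-proportions technology, the cost-minimizing bundle uses no slack in either input: L = K/5 = y.
So L = 48 and K = 5·48 = 240.

L* = 48, K* = 240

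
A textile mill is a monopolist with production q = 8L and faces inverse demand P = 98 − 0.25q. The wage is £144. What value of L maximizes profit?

Marginal revenue from the inverse demand is MR = 98 − 0.5q.
The marginal product is MP_L = 8.
A monopolist hires until marginal revenue product equals the wage: MR·MP_L = w.
(98 − 4L)·8 = 144, so L = 20.

L* = 20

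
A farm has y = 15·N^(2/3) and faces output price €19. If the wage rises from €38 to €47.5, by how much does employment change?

From P·MP_N = w with MP_N = 10·N^(-1/3), the labor demand is N(w) = (190/w)^(3).
At w = 38: N = 125. At w = 47.5: N = 64.
ΔN = 64 − 125 = -61.

ΔN = -61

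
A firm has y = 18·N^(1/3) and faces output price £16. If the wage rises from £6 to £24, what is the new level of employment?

N* = 8

From P·MP_N = w with MP_N = 6·N^(-2/3), the labor demand is N(w) = (96/w)^(3/2).
At w = 6: N = 64. At w = 24: N = 8.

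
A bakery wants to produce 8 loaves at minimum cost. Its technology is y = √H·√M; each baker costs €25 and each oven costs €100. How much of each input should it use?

Cost minimization requires the marginal rate of technical substitution to equal the input-price ratio: MP_H/MP_M = w/r.
Here MP_H/MP_M = (1/2)·(M/H)/(1/2) = (M/H). Setting this equal to 25/100 = 0.25 gives M = 0.25H.
Substituting into y = 8: H^(1/2)·(0.25H)^(1/2) = 8.
Solving, H = 16 and M = 4.

H* = 16, M* = 4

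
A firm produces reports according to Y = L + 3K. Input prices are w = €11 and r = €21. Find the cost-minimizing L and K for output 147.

The inputs are perfect substitutes, so the firm uses whichever has the lower cost per unit of output.
Cost per unit of output via L is 11; via K it is 7. K is cheaper.
Producing Y = 147 with K alone: L = 0, K = 49.

L* = 0, K* = 49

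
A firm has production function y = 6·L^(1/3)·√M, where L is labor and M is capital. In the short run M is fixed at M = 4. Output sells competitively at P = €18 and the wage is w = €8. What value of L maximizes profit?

L* = 27

With M = 4, MP_L = (1/3)·6·L^(-2/3)·4^(1/2) = 4·L^(-2/3).
Profit maximization for a price taker requires P·MP_L = w: 18·4·L^(-2/3) = 8.
So L^(-2/3) = 1/9, which gives L = 27.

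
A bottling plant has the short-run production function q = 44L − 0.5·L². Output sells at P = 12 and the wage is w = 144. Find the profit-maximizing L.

The marginal product of L is MP_L = 44 − L.
A price-taking firm hires until the value of the marginal product equals the wage: P·MP_L = w, so 12·(44 − L) = 144.
Then 44 − L = 12, giving L = 32.

L* = 32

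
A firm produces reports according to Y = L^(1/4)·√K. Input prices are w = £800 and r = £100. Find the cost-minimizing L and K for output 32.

L* = 16, K* = 256

Cost minimization requires the marginal rate of technical substitution to equal the input-price ratio: MP_L/MP_K = w/r.
Here MP_L/MP_K = (1/4)·(K/L)/(1/2) = 0.5·(K/L). Setting this equal to 800/100 = 8 gives K = 16L.
Substituting into Y = 32: L^(1/4)·(16L)^(1/2) = 32.
Solving, L = 16 and K = 256.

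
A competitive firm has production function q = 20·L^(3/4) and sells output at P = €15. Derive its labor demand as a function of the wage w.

MP_L = (3/4)·20·L^(-1/4) = 15·L^(-1/4).
Setting P·MP_L = w: 225·L^(-1/4) = w.
Solving for L: L^(-1/4) = w/225, so L = (225/w)^(4).

L(w) = (225/w)^(4)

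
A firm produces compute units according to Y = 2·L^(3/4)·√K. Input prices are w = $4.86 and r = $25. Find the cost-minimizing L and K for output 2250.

Cost minimization requires the marginal rate of technical substitution to equal the input-price ratio: MP_L/MP_K = w/r.
Here MP_L/MP_K = (3/4)·(K/L)/(1/2) = 1.5·(K/L). Setting this equal to 4.86/25 = 0.1944 gives K = 0.1296L.
Substituting into Y = 2250: 2·L^(3/4)·(0.1296L)^(1/2) = 2250.
Solving, L = 625 and K = 81.

L* = 625, K* = 81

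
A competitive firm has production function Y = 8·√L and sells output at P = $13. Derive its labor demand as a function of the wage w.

MP_L = (1/2)·8·L^(-1/2) = 4·L^(-1/2).
Setting P·MP_L = w: 52·L^(-1/2) = w.
Solving for L: L^(-1/2) = w/52, so L = (52/w)^(2).

L(w) = 2704/w²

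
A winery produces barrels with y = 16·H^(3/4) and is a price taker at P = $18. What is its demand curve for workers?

MP_H = (3/4)·16·H^(-1/4) = 12·H^(-1/4).
Setting P·MP_H = w: 216·H^(-1/4) = w.
Solving for H: H^(-1/4) = w/216, so H = (216/w)^(4).

H(w) = (216/w)^(4)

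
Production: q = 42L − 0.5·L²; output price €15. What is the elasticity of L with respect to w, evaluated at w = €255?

From P·MP_L = w with MP_L = 42 − L, labor demand is L(w) = 42 − w/15.
dL/dw = −1/(15) = -1/15.
At w = 255, L = 25, so ε = (dL/dw)·(w/L) = (-1/15)·(255/25) = -0.68.

ε = -0.68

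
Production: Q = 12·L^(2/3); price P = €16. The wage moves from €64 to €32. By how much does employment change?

ΔL = 56

From P·MP_L = w with MP_L = 8·L^(-1/3), the labor demand is L(w) = (128/w)^(3).
At w = 64: L = 8. At w = 32: L = 64.
ΔL = 64 − 8 = 56.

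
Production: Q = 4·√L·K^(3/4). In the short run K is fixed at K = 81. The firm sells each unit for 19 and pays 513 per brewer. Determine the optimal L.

L* = 4

With K = 81, MP_L = (1/2)·4·L^(-1/2)·81^(3/4) = 54·L^(-1/2).
Profit maximization for a price taker requires P·MP_L = w: 19·54·L^(-1/2) = 513.
So L^(-1/2) = 0.5, which gives L = 4.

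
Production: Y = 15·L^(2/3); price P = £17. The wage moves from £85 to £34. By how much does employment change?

From P·MP_L = w with MP_L = 10·L^(-1/3), the labor demand is L(w) = (170/w)^(3).
At w = 85: L = 8. At w = 34: L = 125.
ΔL = 125 − 8 = 117.

ΔL = 117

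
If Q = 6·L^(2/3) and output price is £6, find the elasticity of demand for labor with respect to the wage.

ε = -3

MP_L = (2/3)·6·L^(-1/3), so P·MP_L = w gives 24·L^(-1/3) = w.
Solving, L(w) = (24/w)^(3). This is a constant-elasticity form: L ∝ w^(−3), so ε = −3.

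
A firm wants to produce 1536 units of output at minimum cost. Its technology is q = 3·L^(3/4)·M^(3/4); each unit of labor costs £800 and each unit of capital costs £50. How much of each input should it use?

Cost minimization requires the marginal rate of technical substitution to equal the input-price ratio: MP_L/MP_M = w/r.
Here MP_L/MP_M = (3/4)·(M/L)/(3/4) = (M/L). Setting this equal to 800/50 = 16 gives M = 16L.
Substituting into q = 1536: 3·L^(3/4)·(16L)^(3/4) = 1536.
Solving, L = 16 and M = 256.

L* = 16, M* = 256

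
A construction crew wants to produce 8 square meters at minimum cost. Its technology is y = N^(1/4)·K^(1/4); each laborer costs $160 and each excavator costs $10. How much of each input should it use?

N* = 16, K* = 256

Cost minimization requires the marginal rate of technical substitution to equal the input-price ratio: MP_N/MP_K = w/r.
Here MP_N/MP_K = (1/4)·(K/N)/(1/4) = (K/N). Setting this equal to 160/10 = 16 gives K = 16N.
Substituting into y = 8: N^(1/4)·(16N)^(1/4) = 8.
Solving, N = 16 and K = 256.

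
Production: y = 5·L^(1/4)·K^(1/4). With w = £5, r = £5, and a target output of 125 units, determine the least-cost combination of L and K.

Cost minimization requires the marginal rate of technical substitution to equal the input-price ratio: MP_L/MP_K = w/r.
Here MP_L/MP_K = (1/4)·(K/L)/(1/4) = (K/L). Setting this equal to 5/5 = 1 gives K = L.
Substituting into y = 125: 5·L^(1/4)·(L)^(1/4) = 125.
Solving, L = 625 and K = 625.

L* = 625, K* = 625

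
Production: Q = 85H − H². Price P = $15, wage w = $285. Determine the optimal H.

The marginal product of H is MP_H = 85 − 2H.
A price-taking firm hires until the value of the marginal product equals the wage: P·MP_H = w, so 15·(85 − 2H) = 285.
Then 85 − 2H = 19, giving H = 33.

H* = 33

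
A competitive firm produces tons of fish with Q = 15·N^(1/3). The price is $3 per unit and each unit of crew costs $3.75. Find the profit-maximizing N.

N* = 8

MP_N = (1/3)·15·N^(-2/3) = 5·N^(-2/3).
Profit maximization for a price taker requires P·MP_N = w: 3·5·N^(-2/3) = 3.75.
So N^(-2/3) = 0.25, which gives N = 8.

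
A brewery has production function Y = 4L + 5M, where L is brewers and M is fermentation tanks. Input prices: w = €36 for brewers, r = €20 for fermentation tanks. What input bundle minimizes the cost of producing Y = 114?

The inputs are perfect substitutes, so the firm uses whichever has the lower cost per unit of output.
Cost per unit of output via L is w/4 = 9; via M it is r/5 = 4. M is cheaper.
Producing Y = 114 with M alone: L = 0, M = 22.8.

L* = 0, M* = 22.8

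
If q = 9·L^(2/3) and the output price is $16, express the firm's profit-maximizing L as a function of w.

L(w) = 884736/w³

MP_L = (2/3)·9·L^(-1/3) = 6·L^(-1/3).
Setting P·MP_L = w: 96·L^(-1/3) = w.
Solving for L: L^(-1/3) = w/96, so L = (96/w)^(3).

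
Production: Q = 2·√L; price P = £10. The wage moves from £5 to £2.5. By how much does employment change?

ΔL = 12

From P·MP_L = w with MP_L = L^(-1/2), the labor demand is L(w) = (10/w)^(2).
At w = 5: L = 4. At w = 2.5: L = 16.
ΔL = 16 − 4 = 12.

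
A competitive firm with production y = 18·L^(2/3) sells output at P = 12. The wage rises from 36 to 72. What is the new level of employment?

From P·MP_L = w with MP_L = 12·L^(-1/3), the labor demand is L(w) = (144/w)^(3).
At w = 36: L = 64. At w = 72: L = 8.

L* = 8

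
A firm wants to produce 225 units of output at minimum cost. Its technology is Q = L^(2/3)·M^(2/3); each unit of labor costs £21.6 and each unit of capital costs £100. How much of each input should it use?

Cost minimization requires the marginal rate of technical substitution to equal the input-price ratio: MP_L/MP_M = w/r.
Here MP_L/MP_M = (2/3)·(M/L)/(2/3) = (M/L). Setting this equal to 21.6/100 = 0.216 gives M = 0.216L.
Substituting into Q = 225: L^(2/3)·(0.216L)^(2/3) = 225.
Solving, L = 125 and M = 27.

L* = 125, M* = 27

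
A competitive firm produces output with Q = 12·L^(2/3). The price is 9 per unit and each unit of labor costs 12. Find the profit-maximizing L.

MP_L = (2/3)·12·L^(-1/3) = 8·L^(-1/3).
Profit maximization for a price taker requires P·MP_L = w: 9·8·L^(-1/3) = 12.
So L^(-1/3) = 1/6, which gives L = 216.

L* = 216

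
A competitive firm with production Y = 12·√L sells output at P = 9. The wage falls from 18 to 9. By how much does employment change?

From P·MP_L = w with MP_L = 6·L^(-1/2), the labor demand is L(w) = (54/w)^(2).
At w = 18: L = 9. At w = 9: L = 36.
ΔL = 36 − 9 = 27.

ΔL = 27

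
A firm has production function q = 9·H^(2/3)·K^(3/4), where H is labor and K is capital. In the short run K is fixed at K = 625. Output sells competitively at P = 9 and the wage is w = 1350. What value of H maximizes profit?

H* = 125

With K = 625, MP_H = (2/3)·9·H^(-1/3)·625^(3/4) = 750·H^(-1/3).
Profit maximization for a price taker requires P·MP_H = w: 9·750·H^(-1/3) = 1350.
So H^(-1/3) = 0.2, which gives H = 125.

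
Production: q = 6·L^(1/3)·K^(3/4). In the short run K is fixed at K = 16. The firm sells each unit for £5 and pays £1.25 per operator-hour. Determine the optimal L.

L* = 512

With K = 16, MP_L = (1/3)·6·L^(-2/3)·16^(3/4) = 16·L^(-2/3).
Profit maximization for a price taker requires P·MP_L = w: 5·16·L^(-2/3) = 1.25.
So L^(-2/3) = 0.015625, which gives L = 512.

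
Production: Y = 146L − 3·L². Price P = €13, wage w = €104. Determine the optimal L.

The marginal product of L is MP_L = 146 − 6L.
A price-taking firm hires until the value of the marginal product equals the wage: P·MP_L = w, so 13·(146 − 6L) = 104.
Then 146 − 6L = 8, giving L = 23.

L* = 23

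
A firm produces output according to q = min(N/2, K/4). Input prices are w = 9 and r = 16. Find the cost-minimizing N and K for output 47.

With a fixed-proportions technology, the cost-minimizing bundle uses no slack in either input: N/2 = K/4 = q.
So N = 2·47 = 94 and K = 4·47 = 188.

N* = 94, K* = 188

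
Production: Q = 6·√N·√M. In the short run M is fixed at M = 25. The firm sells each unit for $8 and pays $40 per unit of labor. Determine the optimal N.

With M = 25, MP_N = (1/2)·6·N^(-1/2)·25^(1/2) = 15·N^(-1/2).
Profit maximization for a price taker requires P·MP_N = w: 8·15·N^(-1/2) = 40.
So N^(-1/2) = 1/3, which gives N = 9.

N* = 9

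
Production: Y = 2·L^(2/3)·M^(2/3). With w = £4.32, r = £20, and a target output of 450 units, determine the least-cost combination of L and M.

Cost minimization requires the marginal rate of technical substitution to equal the input-price ratio: MP_L/MP_M = w/r.
Here MP_L/MP_M = (2/3)·(M/L)/(2/3) = (M/L). Setting this equal to 4.32/20 = 0.216 gives M = 0.216L.
Substituting into Y = 450: 2·L^(2/3)·(0.216L)^(2/3) = 450.
Solving, L = 125 and M = 27.

L* = 125, M* = 27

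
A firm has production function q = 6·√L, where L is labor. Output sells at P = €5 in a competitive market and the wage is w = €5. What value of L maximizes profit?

MP_L = (1/2)·6·L^(-1/2) = 3·L^(-1/2).
Profit maximization for a price taker requires P·MP_L = w: 5·3·L^(-1/2) = 5.
So L^(-1/2) = 1/3, which gives L = 9.

L* = 9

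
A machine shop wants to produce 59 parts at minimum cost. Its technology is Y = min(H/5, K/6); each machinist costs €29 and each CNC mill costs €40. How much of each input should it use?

H* = 295, K* = 354

With a fixed-proportions technology, the cost-minimizing bundle uses no slack in either input: H/5 = K/6 = Y.
So H = 5·59 = 295 and K = 6·59 = 354.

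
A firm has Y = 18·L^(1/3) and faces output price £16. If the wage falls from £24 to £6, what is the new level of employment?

L* = 64

From P·MP_L = w with MP_L = 6·L^(-2/3), the labor demand is L(w) = (96/w)^(3/2).
At w = 24: L = 8. At w = 6: L = 64.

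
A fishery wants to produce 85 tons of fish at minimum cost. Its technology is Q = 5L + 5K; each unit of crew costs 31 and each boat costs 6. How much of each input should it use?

The inputs are perfect substitutes, so the firm uses whichever has the lower cost per unit of output.
Cost per unit of output via L is w/5 = 6.2; via K it is r/5 = 1.2. K is cheaper.
Producing Q = 85 with K alone: L = 0, K = 17.

L* = 0, K* = 17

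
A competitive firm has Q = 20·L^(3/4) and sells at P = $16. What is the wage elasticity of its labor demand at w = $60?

ε = -4

MP_L = (3/4)·20·L^(-1/4), so P·MP_L = w gives 240·L^(-1/4) = w.
Solving, L(w) = (240/w)^(4). This is a constant-elasticity form: L ∝ w^(−4), so ε = −4.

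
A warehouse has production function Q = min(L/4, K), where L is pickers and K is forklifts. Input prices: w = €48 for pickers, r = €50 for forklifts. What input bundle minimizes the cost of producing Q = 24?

With a fixed-proportions technology, the cost-minimizing bundle uses no slack in either input: L/4 = K = Q.
So L = 4·24 = 96 and K = 24.

L* = 96, K* = 24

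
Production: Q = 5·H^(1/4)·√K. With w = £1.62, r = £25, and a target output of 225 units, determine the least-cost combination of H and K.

Cost minimization requires the marginal rate of technical substitution to equal the input-price ratio: MP_H/MP_K = w/r.
Here MP_H/MP_K = (1/4)·(K/H)/(1/2) = 0.5·(K/H). Setting this equal to 1.62/25 = 0.0648 gives K = 0.1296H.
Substituting into Q = 225: 5·H^(1/4)·(0.1296H)^(1/2) = 225.
Solving, H = 625 and K = 81.

H* = 625, K* = 81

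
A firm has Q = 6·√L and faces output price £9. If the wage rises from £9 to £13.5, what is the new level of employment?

L* = 4

From P·MP_L = w with MP_L = 3·L^(-1/2), the labor demand is L(w) = (27/w)^(2).
At w = 9: L = 9. At w = 13.5: L = 4.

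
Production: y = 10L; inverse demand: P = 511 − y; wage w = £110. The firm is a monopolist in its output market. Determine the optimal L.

L* = 25

Marginal revenue from the inverse demand is MR = 511 − 2y.
The marginal product is MP_L = 10.
A monopolist hires until marginal revenue product equals the wage: MR·MP_L = w.
(511 − 20L)·10 = 110, so L = 25.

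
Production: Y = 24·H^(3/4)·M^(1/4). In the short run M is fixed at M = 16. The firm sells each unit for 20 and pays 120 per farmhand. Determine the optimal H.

H* = 1296

With M = 16, MP_H = (3/4)·24·H^(-1/4)·16^(1/4) = 36·H^(-1/4).
Profit maximization for a price taker requires P·MP_H = w: 20·36·H^(-1/4) = 120.
So H^(-1/4) = 1/6, which gives H = 1296.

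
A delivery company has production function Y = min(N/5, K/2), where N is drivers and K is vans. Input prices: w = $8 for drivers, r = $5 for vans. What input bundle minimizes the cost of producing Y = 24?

With a fixed-proportions technology, the cost-minimizing bundle uses no slack in either input: N/5 = K/2 = Y.
So N = 5·24 = 120 and K = 2·24 = 48.

N* = 120, K* = 48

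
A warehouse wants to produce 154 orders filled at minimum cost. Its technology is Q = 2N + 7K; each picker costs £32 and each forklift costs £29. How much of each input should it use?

N* = 0, K* = 22

The inputs are perfect substitutes, so the firm uses whichever has the lower cost per unit of output.
Cost per unit of output via N is w/2 = 16; via K it is r/7 = 29/7. K is cheaper.
Producing Q = 154 with K alone: N = 0, K = 22.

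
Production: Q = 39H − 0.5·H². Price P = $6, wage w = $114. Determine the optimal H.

H* = 20

The marginal product of H is MP_H = 39 − H.
A price-taking firm hires until the value of the marginal product equals the wage: P·MP_H = w, so 6·(39 − H) = 114.
Then 39 − H = 19, giving H = 20.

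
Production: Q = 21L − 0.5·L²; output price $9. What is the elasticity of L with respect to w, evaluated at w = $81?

ε = -0.75

From P·MP_L = w with MP_L = 21 − L, labor demand is L(w) = 21 − w/9.
dL/dw = −1/(9) = -1/9.
At w = 81, L = 12, so ε = (dL/dw)·(w/L) = (-1/9)·(81/12) = -0.75.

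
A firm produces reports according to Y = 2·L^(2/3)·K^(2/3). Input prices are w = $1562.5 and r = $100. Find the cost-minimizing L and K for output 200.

Cost minimization requires the marginal rate of technical substitution to equal the input-price ratio: MP_L/MP_K = w/r.
Here MP_L/MP_K = (2/3)·(K/L)/(2/3) = (K/L). Setting this equal to 1562.5/100 = 15.625 gives K = 15.625L.
Substituting into Y = 200: 2·L^(2/3)·(15.625L)^(2/3) = 200.
Solving, L = 8 and K = 125.

L* = 8, K* = 125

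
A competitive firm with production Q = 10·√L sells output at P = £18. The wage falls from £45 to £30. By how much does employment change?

ΔL = 5

From P·MP_L = w with MP_L = 5·L^(-1/2), the labor demand is L(w) = (90/w)^(2).
At w = 45: L = 4. At w = 30: L = 9.
ΔL = 9 − 4 = 5.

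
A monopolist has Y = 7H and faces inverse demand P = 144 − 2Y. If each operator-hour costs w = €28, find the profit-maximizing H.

Marginal revenue from the inverse demand is MR = 144 − 4Y.
The marginal product is MP_H = 7.
A monopolist hires until marginal revenue product equals the wage: MR·MP_H = w.
(144 − 28H)·7 = 28, so H = 5.

H* = 5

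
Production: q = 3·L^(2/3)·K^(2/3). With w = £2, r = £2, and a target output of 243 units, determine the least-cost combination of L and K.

L* = 27, K* = 27

Cost minimization requires the marginal rate of technical substitution to equal the input-price ratio: MP_L/MP_K = w/r.
Here MP_L/MP_K = (2/3)·(K/L)/(2/3) = (K/L). Setting this equal to 2/2 = 1 gives K = L.
Substituting into q = 243: 3·L^(2/3)·(L)^(2/3) = 243.
Solving, L = 27 and K = 27.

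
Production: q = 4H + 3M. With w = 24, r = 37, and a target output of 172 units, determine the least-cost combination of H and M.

The inputs are perfect substitutes, so the firm uses whichever has the lower cost per unit of output.
Cost per unit of output via H is w/4 = 6; via M it is r/3 = 37/3. H is cheaper.
Producing q = 172 with H alone: H = 43, M = 0.

H* = 43, M* = 0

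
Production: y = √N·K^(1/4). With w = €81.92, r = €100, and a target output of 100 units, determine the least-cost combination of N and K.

Cost minimization requires the marginal rate of technical substitution to equal the input-price ratio: MP_N/MP_K = w/r.
Here MP_N/MP_K = (1/2)·(K/N)/(1/4) = 2·(K/N). Setting this equal to 81.92/100 = 0.8192 gives K = 0.4096N.
Substituting into y = 100: N^(1/2)·(0.4096N)^(1/4) = 100.
Solving, N = 625 and K = 256.

N* = 625, K* = 256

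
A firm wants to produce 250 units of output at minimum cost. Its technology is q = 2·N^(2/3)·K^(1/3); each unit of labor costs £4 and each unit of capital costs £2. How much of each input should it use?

N* = 125, K* = 125

Cost minimization requires the marginal rate of technical substitution to equal the input-price ratio: MP_N/MP_K = w/r.
Here MP_N/MP_K = (2/3)·(K/N)/(1/3) = 2·(K/N). Setting this equal to 4/2 = 2 gives K = N.
Substituting into q = 250: 2·N^(2/3)·(N)^(1/3) = 250.
Solving, N = 125 and K = 125.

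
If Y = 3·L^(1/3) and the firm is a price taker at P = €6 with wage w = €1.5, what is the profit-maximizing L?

L* = 8

MP_L = (1/3)·3·L^(-2/3) = L^(-2/3).
Profit maximization for a price taker requires P·MP_L = w: 6·L^(-2/3) = 1.5.
So L^(-2/3) = 0.25, which gives L = 8.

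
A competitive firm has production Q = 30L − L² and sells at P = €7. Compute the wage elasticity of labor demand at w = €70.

From P·MP_L = w with MP_L = 30 − 2L, labor demand is L(w) = (30 − w/7)/2.
dL/dw = −1/(14) = -1/14.
At w = 70, L = 10, so ε = (dL/dw)·(w/L) = (-1/14)·(70/10) = -0.5.

ε = -0.5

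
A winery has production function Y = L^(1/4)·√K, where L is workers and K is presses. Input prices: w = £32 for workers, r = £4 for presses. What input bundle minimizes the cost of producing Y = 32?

Cost minimization requires the marginal rate of technical substitution to equal the input-price ratio: MP_L/MP_K = w/r.
Here MP_L/MP_K = (1/4)·(K/L)/(1/2) = 0.5·(K/L). Setting this equal to 32/4 = 8 gives K = 16L.
Substituting into Y = 32: L^(1/4)·(16L)^(1/2) = 32.
Solving, L = 16 and K = 256.

L* = 16, K* = 256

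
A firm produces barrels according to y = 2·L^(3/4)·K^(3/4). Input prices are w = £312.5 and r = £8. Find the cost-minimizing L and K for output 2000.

L* = 16, K* = 625

Cost minimization requires the marginal rate of technical substitution to equal the input-price ratio: MP_L/MP_K = w/r.
Here MP_L/MP_K = (3/4)·(K/L)/(3/4) = (K/L). Setting this equal to 312.5/8 = 39.0625 gives K = 39.0625L.
Substituting into y = 2000: 2·L^(3/4)·(39.0625L)^(3/4) = 2000.
Solving, L = 16 and K = 625.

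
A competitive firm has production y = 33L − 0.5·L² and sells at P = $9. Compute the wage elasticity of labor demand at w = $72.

From P·MP_L = w with MP_L = 33 − L, labor demand is L(w) = 33 − w/9.
dL/dw = −1/(9) = -1/9.
At w = 72, L = 25, so ε = (dL/dw)·(w/L) = (-1/9)·(72/25) = -0.32.

ε = -0.32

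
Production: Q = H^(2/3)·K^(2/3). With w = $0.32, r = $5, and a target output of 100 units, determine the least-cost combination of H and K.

H* = 125, K* = 8

Cost minimization requires the marginal rate of technical substitution to equal the input-price ratio: MP_H/MP_K = w/r.
Here MP_H/MP_K = (2/3)·(K/H)/(2/3) = (K/H). Setting this equal to 0.32/5 = 0.064 gives K = 0.064H.
Substituting into Q = 100: H^(2/3)·(0.064H)^(2/3) = 100.
Solving, H = 125 and K = 8.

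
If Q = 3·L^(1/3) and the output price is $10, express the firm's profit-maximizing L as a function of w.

L(w) = (10/w)^(3/2)

MP_L = (1/3)·3·L^(-2/3) = L^(-2/3).
Setting P·MP_L = w: 10·L^(-2/3) = w.
Solving for L: L^(-2/3) = w/10, so L = (10/w)^(3/2).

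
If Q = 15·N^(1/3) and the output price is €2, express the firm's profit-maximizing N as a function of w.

N(w) = (10/w)^(3/2)

MP_N = (1/3)·15·N^(-2/3) = 5·N^(-2/3).
Setting P·MP_N = w: 10·N^(-2/3) = w.
Solving for N: N^(-2/3) = w/10, so N = (10/w)^(3/2).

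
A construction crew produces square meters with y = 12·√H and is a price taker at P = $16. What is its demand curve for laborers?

MP_H = (1/2)·12·H^(-1/2) = 6·H^(-1/2).
Setting P·MP_H = w: 96·H^(-1/2) = w.
Solving for H: H^(-1/2) = w/96, so H = (96/w)^(2).

H(w) = 9216/w²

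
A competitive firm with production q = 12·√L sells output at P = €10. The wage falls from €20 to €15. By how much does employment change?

From P·MP_L = w with MP_L = 6·L^(-1/2), the labor demand is L(w) = (60/w)^(2).
At w = 20: L = 9. At w = 15: L = 16.
ΔL = 16 − 9 = 7.

ΔL = 7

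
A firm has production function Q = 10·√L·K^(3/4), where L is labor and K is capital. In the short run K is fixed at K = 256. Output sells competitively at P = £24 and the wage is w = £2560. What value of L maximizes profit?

L* = 9

With K = 256, MP_L = (1/2)·10·L^(-1/2)·256^(3/4) = 320·L^(-1/2).
Profit maximization for a price taker requires P·MP_L = w: 24·320·L^(-1/2) = 2560.
So L^(-1/2) = 1/3, which gives L = 9.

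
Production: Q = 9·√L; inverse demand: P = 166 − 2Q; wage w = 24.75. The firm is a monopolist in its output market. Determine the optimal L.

L* = 16

Marginal revenue from the inverse demand is MR = 166 − 4Q.
The marginal product is MP_L = 4.5·L^(-1/2).
A monopolist hires until marginal revenue product equals the wage: MR·MP_L = w.
At L, Q = 9·√L. Substituting and solving: (166 − 36·√L)·4.5·L^(-1/2) = 24.75 gives L = 16.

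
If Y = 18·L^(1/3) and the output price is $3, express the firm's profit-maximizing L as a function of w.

L(w) = (18/w)^(3/2)

MP_L = (1/3)·18·L^(-2/3) = 6·L^(-2/3).
Setting P·MP_L = w: 18·L^(-2/3) = w.
Solving for L: L^(-2/3) = w/18, so L = (18/w)^(3/2).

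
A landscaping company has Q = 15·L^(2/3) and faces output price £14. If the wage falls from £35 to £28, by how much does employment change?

From P·MP_L = w with MP_L = 10·L^(-1/3), the labor demand is L(w) = (140/w)^(3).
At w = 35: L = 64. At w = 28: L = 125.
ΔL = 125 − 64 = 61.

ΔL = 61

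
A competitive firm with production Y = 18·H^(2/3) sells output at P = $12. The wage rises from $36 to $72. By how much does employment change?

ΔH = -56

From P·MP_H = w with MP_H = 12·H^(-1/3), the labor demand is H(w) = (144/w)^(3).
At w = 36: H = 64. At w = 72: H = 8.
ΔH = 8 − 64 = -56.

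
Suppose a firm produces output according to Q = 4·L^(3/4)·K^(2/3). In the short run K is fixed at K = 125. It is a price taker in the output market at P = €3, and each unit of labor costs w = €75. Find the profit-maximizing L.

With K = 125, MP_L = (3/4)·4·L^(-1/4)·125^(2/3) = 75·L^(-1/4).
Profit maximization for a price taker requires P·MP_L = w: 3·75·L^(-1/4) = 75.
So L^(-1/4) = 1/3, which gives L = 81.

L* = 81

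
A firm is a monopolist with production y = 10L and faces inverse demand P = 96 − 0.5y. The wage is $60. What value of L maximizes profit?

Marginal revenue from the inverse demand is MR = 96 − y.
The marginal product is MP_L = 10.
A monopolist hires until marginal revenue product equals the wage: MR·MP_L = w.
(96 − 10L)·10 = 60, so L = 9.

L* = 9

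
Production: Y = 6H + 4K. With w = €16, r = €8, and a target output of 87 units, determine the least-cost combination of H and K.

H* = 0, K* = 21.75

The inputs are perfect substitutes, so the firm uses whichever has the lower cost per unit of output.
Cost per unit of output via H is w/6 = 8/3; via K it is r/4 = 2. K is cheaper.
Producing Y = 87 with K alone: H = 0, K = 21.75.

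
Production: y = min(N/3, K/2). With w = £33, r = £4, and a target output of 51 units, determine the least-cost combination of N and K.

With a fixed-proportions technology, the cost-minimizing bundle uses no slack in either input: N/3 = K/2 = y.
So N = 3·51 = 153 and K = 2·51 = 102.

N* = 153, K* = 102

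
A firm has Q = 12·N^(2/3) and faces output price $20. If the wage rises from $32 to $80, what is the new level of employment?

N* = 8

From P·MP_N = w with MP_N = 8·N^(-1/3), the labor demand is N(w) = (160/w)^(3).
At w = 32: N = 125. At w = 80: N = 8.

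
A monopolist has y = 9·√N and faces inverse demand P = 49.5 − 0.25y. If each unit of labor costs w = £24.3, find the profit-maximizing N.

Marginal revenue from the inverse demand is MR = 49.5 − 0.5y.
The marginal product is MP_N = 4.5·N^(-1/2).
A monopolist hires until marginal revenue product equals the wage: MR·MP_N = w.
At N, y = 9·√N. Substituting and solving: (49.5 − 4.5·√N)·4.5·N^(-1/2) = 24.3 gives N = 25.

N* = 25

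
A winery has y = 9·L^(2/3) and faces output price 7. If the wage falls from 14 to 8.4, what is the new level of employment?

From P·MP_L = w with MP_L = 6·L^(-1/3), the labor demand is L(w) = (42/w)^(3).
At w = 14: L = 27. At w = 8.4: L = 125.

L* = 125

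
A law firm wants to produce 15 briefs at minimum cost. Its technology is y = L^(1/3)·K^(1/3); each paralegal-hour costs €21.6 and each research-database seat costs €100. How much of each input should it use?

L* = 125, K* = 27

Cost minimization requires the marginal rate of technical substitution to equal the input-price ratio: MP_L/MP_K = w/r.
Here MP_L/MP_K = (1/3)·(K/L)/(1/3) = (K/L). Setting this equal to 21.6/100 = 0.216 gives K = 0.216L.
Substituting into y = 15: L^(1/3)·(0.216L)^(1/3) = 15.
Solving, L = 125 and K = 27.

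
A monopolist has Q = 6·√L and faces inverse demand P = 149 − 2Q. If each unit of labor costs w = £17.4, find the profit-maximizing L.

L* = 25

Marginal revenue from the inverse demand is MR = 149 − 4Q.
The marginal product is MP_L = 3·L^(-1/2).
A monopolist hires until marginal revenue product equals the wage: MR·MP_L = w.
At L, Q = 6·√L. Substituting and solving: (149 − 24·√L)·3·L^(-1/2) = 17.4 gives L = 25.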